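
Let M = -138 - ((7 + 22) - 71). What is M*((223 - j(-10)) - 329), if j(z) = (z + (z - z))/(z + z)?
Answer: 10224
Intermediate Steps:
M = -96 (M = -138 - (29 - 71) = -138 - 1*(-42) = -138 + 42 = -96)
j(z) = 1/2 (j(z) = (z + 0)/((2*z)) = z*(1/(2*z)) = 1/2)
M*((223 - j(-10)) - 329) = -96*((223 - 1*1/2) - 329) = -96*((223 - 1/2) - 329) = -96*(445/2 - 329) = -96*(-213/2) = 10224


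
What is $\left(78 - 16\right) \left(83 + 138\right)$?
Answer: $13702$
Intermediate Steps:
$\left(78 - 16\right) \left(83 + 138\right) = 62 \cdot 221 = 13702$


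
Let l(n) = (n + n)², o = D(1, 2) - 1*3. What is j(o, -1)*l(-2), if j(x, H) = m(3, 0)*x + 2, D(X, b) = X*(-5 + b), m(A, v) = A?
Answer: -256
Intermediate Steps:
o = -6 (o = 1*(-5 + 2) - 1*3 = 1*(-3) - 3 = -3 - 3 = -6)
j(x, H) = 2 + 3*x (j(x, H) = 3*x + 2 = 2 + 3*x)
l(n) = 4*n² (l(n) = (2*n)² = 4*n²)
j(o, -1)*l(-2) = (2 + 3*(-6))*(4*(-2)²) = (2 - 18)*(4*4) = -16*16 = -256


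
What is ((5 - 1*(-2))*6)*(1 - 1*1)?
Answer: 0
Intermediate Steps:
((5 - 1*(-2))*6)*(1 - 1*1) = ((5 + 2)*6)*(1 - 1) = (7*6)*0 = 42*0 = 0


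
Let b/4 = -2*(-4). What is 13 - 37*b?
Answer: -1171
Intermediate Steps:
b = 32 (b = 4*(-2*(-4)) = 4*8 = 32)
13 - 37*b = 13 - 37*32 = 13 - 1184 = -1171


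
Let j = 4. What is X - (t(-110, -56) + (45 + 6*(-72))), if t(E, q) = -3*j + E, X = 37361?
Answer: 37870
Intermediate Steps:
t(E, q) = -12 + E (t(E, q) = -3*4 + E = -12 + E)
X - (t(-110, -56) + (45 + 6*(-72))) = 37361 - ((-12 - 110) + (45 + 6*(-72))) = 37361 - (-122 + (45 - 432)) = 37361 - (-122 - 387) = 37361 - 1*(-509) = 37361 + 509 = 37870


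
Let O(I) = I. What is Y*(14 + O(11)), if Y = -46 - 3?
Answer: -1225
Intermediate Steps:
Y = -49
Y*(14 + O(11)) = -49*(14 + 11) = -49*25 = -1225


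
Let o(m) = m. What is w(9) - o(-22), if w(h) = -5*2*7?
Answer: -48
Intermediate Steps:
w(h) = -70 (w(h) = -10*7 = -70)
w(9) - o(-22) = -70 - 1*(-22) = -70 + 22 = -48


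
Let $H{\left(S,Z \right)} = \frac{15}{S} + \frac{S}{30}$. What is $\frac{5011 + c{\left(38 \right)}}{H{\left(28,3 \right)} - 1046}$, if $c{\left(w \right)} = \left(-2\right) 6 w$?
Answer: $- \frac{1913100}{438703} \approx -4.3608$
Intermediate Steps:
$c{\left(w \right)} = - 12 w$
$H{\left(S,Z \right)} = \frac{15}{S} + \frac{S}{30}$ ($H{\left(S,Z \right)} = \frac{15}{S} + S \frac{1}{30} = \frac{15}{S} + \frac{S}{30}$)
$\frac{5011 + c{\left(38 \right)}}{H{\left(28,3 \right)} - 1046} = \frac{5011 - 456}{\left(\frac{15}{28} + \frac{1}{30} \cdot 28\right) - 1046} = \frac{5011 - 456}{\left(15 \cdot \frac{1}{28} + \frac{14}{15}\right) - 1046} = \frac{4555}{\left(\frac{15}{28} + \frac{14}{15}\right) - 1046} = \frac{4555}{\frac{617}{420} - 1046} = \frac{4555}{- \frac{438703}{420}} = 4555 \left(- \frac{420}{438703}\right) = - \frac{1913100}{438703}$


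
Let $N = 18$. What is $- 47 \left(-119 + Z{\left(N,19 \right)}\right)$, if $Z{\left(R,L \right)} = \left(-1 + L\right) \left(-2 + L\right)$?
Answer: $-8789$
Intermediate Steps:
$- 47 \left(-119 + Z{\left(N,19 \right)}\right) = - 47 \left(-119 + \left(2 + 19^{2} - 57\right)\right) = - 47 \left(-119 + \left(2 + 361 - 57\right)\right) = - 47 \left(-119 + 306\right) = \left(-47\right) 187 = -8789$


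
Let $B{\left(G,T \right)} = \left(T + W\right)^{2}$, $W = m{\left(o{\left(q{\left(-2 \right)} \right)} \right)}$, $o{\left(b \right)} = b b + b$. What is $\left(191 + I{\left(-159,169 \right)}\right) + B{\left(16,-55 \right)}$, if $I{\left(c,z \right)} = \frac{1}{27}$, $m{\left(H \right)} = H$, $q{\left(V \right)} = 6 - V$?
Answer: $\frac{12961}{27} \approx 480.04$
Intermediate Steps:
$o{\left(b \right)} = b + b^{2}$ ($o{\left(b \right)} = b^{2} + b = b + b^{2}$)
$W = 72$ ($W = \left(6 - -2\right) \left(1 + \left(6 - -2\right)\right) = \left(6 + 2\right) \left(1 + \left(6 + 2\right)\right) = 8 \left(1 + 8\right) = 8 \cdot 9 = 72$)
$I{\left(c,z \right)} = \frac{1}{27}$
$B{\left(G,T \right)} = \left(72 + T\right)^{2}$ ($B{\left(G,T \right)} = \left(T + 72\right)^{2} = \left(72 + T\right)^{2}$)
$\left(191 + I{\left(-159,169 \right)}\right) + B{\left(16,-55 \right)} = \left(191 + \frac{1}{27}\right) + \left(72 - 55\right)^{2} = \frac{5158}{27} + 17^{2} = \frac{5158}{27} + 289 = \frac{12961}{27}$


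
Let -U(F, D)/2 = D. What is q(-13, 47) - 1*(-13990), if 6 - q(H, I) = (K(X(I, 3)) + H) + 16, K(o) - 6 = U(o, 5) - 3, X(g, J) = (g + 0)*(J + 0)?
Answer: 14000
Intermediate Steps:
X(g, J) = J*g (X(g, J) = g*J = J*g)
U(F, D) = -2*D
K(o) = -7 (K(o) = 6 + (-2*5 - 3) = 6 + (-10 - 3) = 6 - 13 = -7)
q(H, I) = -3 - H (q(H, I) = 6 - ((-7 + H) + 16) = 6 - (9 + H) = 6 + (-9 - H) = -3 - H)
q(-13, 47) - 1*(-13990) = (-3 - 1*(-13)) - 1*(-13990) = (-3 + 13) + 13990 = 10 + 13990 = 14000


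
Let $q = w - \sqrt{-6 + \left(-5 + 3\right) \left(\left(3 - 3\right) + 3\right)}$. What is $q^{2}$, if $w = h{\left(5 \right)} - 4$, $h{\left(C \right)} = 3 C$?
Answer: $109 - 44 i \sqrt{3} \approx 109.0 - 76.21 i$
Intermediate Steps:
$w = 11$ ($w = 3 \cdot 5 - 4 = 15 - 4 = 11$)
$q = 11 - 2 i \sqrt{3}$ ($q = 11 - \sqrt{-6 + \left(-5 + 3\right) \left(\left(3 - 3\right) + 3\right)} = 11 - \sqrt{-6 - 2 \left(0 + 3\right)} = 11 - \sqrt{-6 - 6} = 11 - \sqrt{-12} = 11 - 2 i \sqrt{3} \approx 11.0 - 3.4641 i$)
$q^{2} = \left(11 - 2 i \sqrt{3}\right)^{2}$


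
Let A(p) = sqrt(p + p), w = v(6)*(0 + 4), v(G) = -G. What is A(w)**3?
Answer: -192*I*sqrt(3) ≈ -332.55*I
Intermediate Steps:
w = -24 (w = (-1*6)*(0 + 4) = -6*4 = -24)
A(p) = sqrt(2)*sqrt(p) (A(p) = sqrt(2*p) = sqrt(2)*sqrt(p))
A(w)**3 = (sqrt(2)*sqrt(-24))**3 = (sqrt(2)*(2*I*sqrt(6)))**3 = (4*I*sqrt(3))**3 = -192*I*sqrt(3)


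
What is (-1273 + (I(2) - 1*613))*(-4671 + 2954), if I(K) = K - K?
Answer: 3238262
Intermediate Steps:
I(K) = 0
(-1273 + (I(2) - 1*613))*(-4671 + 2954) = (-1273 + (0 - 1*613))*(-4671 + 2954) = (-1273 + (0 - 613))*(-1717) = (-1273 - 613)*(-1717) = -1886*(-1717) = 3238262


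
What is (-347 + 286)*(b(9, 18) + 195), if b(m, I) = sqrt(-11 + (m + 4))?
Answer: -11895 - 61*sqrt(2) ≈ -11981.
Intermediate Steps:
b(m, I) = sqrt(-7 + m) (b(m, I) = sqrt(-11 + (4 + m)) = sqrt(-7 + m))
(-347 + 286)*(b(9, 18) + 195) = (-347 + 286)*(sqrt(-7 + 9) + 195) = -61*(sqrt(2) + 195) = -61*(195 + sqrt(2)) = -11895 - 61*sqrt(2)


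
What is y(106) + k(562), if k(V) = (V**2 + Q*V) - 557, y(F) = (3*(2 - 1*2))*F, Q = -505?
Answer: 31477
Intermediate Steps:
y(F) = 0 (y(F) = (3*(2 - 2))*F = (3*0)*F = 0*F = 0)
k(V) = -557 + V**2 - 505*V (k(V) = (V**2 - 505*V) - 557 = -557 + V**2 - 505*V)
y(106) + k(562) = 0 + (-557 + 562**2 - 505*562) = 0 + (-557 + 315844 - 283810) = 0 + 31477 = 31477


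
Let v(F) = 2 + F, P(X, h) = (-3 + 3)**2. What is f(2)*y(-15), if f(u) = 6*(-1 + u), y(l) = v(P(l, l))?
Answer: 12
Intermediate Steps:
P(X, h) = 0 (P(X, h) = 0**2 = 0)
y(l) = 2 (y(l) = 2 + 0 = 2)
f(u) = -6 + 6*u
f(2)*y(-15) = (-6 + 6*2)*2 = (-6 + 12)*2 = 6*2 = 12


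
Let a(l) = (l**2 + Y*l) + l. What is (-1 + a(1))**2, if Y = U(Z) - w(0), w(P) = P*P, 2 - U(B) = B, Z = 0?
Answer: 9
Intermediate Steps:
U(B) = 2 - B
w(P) = P**2
Y = 2 (Y = (2 - 1*0) - 1*0**2 = (2 + 0) - 1*0 = 2 + 0 = 2)
a(l) = l**2 + 3*l (a(l) = (l**2 + 2*l) + l = l**2 + 3*l)
(-1 + a(1))**2 = (-1 + 1*(3 + 1))**2 = (-1 + 1*4)**2 = (-1 + 4)**2 = 3**2 = 9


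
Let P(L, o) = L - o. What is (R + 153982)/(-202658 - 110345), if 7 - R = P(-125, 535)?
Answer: -154649/313003 ≈ -0.49408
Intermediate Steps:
R = 667 (R = 7 - (-125 - 1*535) = 7 - (-125 - 535) = 7 - 1*(-660) = 7 + 660 = 667)
(R + 153982)/(-202658 - 110345) = (667 + 153982)/(-202658 - 110345) = 154649/(-313003) = 154649*(-1/313003) = -154649/313003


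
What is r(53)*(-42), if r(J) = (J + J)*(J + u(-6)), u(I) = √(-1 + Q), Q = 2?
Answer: -240408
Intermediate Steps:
u(I) = 1 (u(I) = √(-1 + 2) = √1 = 1)
r(J) = 2*J*(1 + J) (r(J) = (J + J)*(J + 1) = (2*J)*(1 + J) = 2*J*(1 + J))
r(53)*(-42) = (2*53*(1 + 53))*(-42) = (2*53*54)*(-42) = 5724*(-42) = -240408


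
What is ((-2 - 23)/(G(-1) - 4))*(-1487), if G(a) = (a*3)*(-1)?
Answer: -37175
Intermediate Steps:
G(a) = -3*a (G(a) = (3*a)*(-1) = -3*a)
((-2 - 23)/(G(-1) - 4))*(-1487) = ((-2 - 23)/(-3*(-1) - 4))*(-1487) = -25/(3 - 4)*(-1487) = -25/(-1)*(-1487) = -25*(-1)*(-1487) = 25*(-1487) = -37175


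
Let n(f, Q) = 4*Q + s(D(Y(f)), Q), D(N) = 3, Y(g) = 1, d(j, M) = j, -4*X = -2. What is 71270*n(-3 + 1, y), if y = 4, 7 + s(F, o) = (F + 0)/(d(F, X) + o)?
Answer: 4703820/7 ≈ 6.7197e+5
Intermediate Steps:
X = ½ (X = -¼*(-2) = ½ ≈ 0.50000)
s(F, o) = -7 + F/(F + o) (s(F, o) = -7 + (F + 0)/(F + o) = -7 + F/(F + o))
n(f, Q) = 4*Q + (-18 - 7*Q)/(3 + Q) (n(f, Q) = 4*Q + (-7*Q - 6*3)/(3 + Q) = 4*Q + (-7*Q - 18)/(3 + Q) = 4*Q + (-18 - 7*Q)/(3 + Q))
71270*n(-3 + 1, y) = 71270*((-18 + 4*4² + 5*4)/(3 + 4)) = 71270*((-18 + 4*16 + 20)/7) = 71270*((-18 + 64 + 20)/7) = 71270*((⅐)*66) = 71270*(66/7) = 4703820/7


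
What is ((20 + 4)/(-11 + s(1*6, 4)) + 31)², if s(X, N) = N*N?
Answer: 32041/25 ≈ 1281.6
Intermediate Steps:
s(X, N) = N²
((20 + 4)/(-11 + s(1*6, 4)) + 31)² = ((20 + 4)/(-11 + 4²) + 31)² = (24/(-11 + 16) + 31)² = (24/5 + 31)² = (179/5)² = 32041/25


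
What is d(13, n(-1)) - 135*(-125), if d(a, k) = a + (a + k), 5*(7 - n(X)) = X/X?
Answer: 84539/5 ≈ 16908.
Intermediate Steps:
n(X) = 34/5 (n(X) = 7 - X/(5*X) = 7 - ⅕*1 = 7 - ⅕ = 34/5)
d(a, k) = k + 2*a
d(13, n(-1)) - 135*(-125) = (34/5 + 2*13) - 135*(-125) = (34/5 + 26) + 16875 = 164/5 + 16875 = 84539/5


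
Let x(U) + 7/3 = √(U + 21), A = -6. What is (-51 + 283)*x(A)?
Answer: -1624/3 + 232*√15 ≈ 357.20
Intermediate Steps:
x(U) = -7/3 + √(21 + U) (x(U) = -7/3 + √(U + 21) = -7/3 + √(21 + U))
(-51 + 283)*x(A) = (-51 + 283)*(-7/3 + √(21 - 6)) = 232*(-7/3 + √15) = -1624/3 + 232*√15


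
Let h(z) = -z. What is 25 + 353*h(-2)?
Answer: 731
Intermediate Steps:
25 + 353*h(-2) = 25 + 353*(-1*(-2)) = 25 + 353*2 = 25 + 706 = 731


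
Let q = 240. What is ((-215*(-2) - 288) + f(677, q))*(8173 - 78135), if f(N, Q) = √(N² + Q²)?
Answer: -9934604 - 69962*√515929 ≈ -6.0187e+7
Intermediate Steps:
((-215*(-2) - 288) + f(677, q))*(8173 - 78135) = ((-215*(-2) - 288) + √(677² + 240²))*(8173 - 78135) = ((430 - 288) + √(458329 + 57600))*(-69962) = (142 + √515929)*(-69962) = -9934604 - 69962*√515929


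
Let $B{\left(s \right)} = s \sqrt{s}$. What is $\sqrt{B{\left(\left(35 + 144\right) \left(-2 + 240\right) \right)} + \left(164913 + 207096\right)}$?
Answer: $\sqrt{372009 + 42602 \sqrt{42602}} \approx 3027.4$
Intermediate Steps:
$B{\left(s \right)} = s^{\frac{3}{2}}$
$\sqrt{B{\left(\left(35 + 144\right) \left(-2 + 240\right) \right)} + \left(164913 + 207096\right)} = \sqrt{\left(\left(35 + 144\right) \left(-2 + 240\right)\right)^{\frac{3}{2}} + \left(164913 + 207096\right)} = \sqrt{\left(179 \cdot 238\right)^{\frac{3}{2}} + 372009} = \sqrt{42602^{\frac{3}{2}} + 372009} = \sqrt{42602 \sqrt{42602} + 372009} = \sqrt{372009 + 42602 \sqrt{42602}}$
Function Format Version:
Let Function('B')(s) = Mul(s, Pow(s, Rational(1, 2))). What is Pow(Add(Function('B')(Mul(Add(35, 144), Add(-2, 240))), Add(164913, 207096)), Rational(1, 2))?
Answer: Pow(Add(372009, Mul(42602, Pow(42602, Rational(1, 2)))), Rational(1, 2)) ≈ 3027.4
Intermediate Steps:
Function('B')(s) = Pow(s, Rational(3, 2))
Pow(Add(Function('B')(Mul(Add(35, 144), Add(-2, 240))), Add(164913, 207096)), Rational(1, 2)) = Pow(Add(Pow(Mul(Add(35, 144), Add(-2, 240)), Rational(3, 2)), Add(164913, 207096)), Rational(1, 2)) = Pow(Add(Pow(Mul(179, 238), Rational(3, 2)), 372009), Rational(1, 2)) = Pow(Add(Pow(42602, Rational(3, 2)), 372009), Rational(1, 2)) = Pow(Add(Mul(42602, Pow(42602, Rational(1, 2))), 372009), Rational(1, 2)) = Pow(Add(372009, Mul(42602, Pow(42602, Rational(1, 2)))), Rational(1, 2))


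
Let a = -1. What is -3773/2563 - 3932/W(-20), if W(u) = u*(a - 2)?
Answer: -234184/3495 ≈ -67.005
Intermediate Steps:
W(u) = -3*u (W(u) = u*(-1 - 2) = u*(-3) = -3*u)
-3773/2563 - 3932/W(-20) = -3773/2563 - 3932/((-3*(-20))) = -3773*1/2563 - 3932/60 = -343/233 - 3932*1/60 = -343/233 - 983/15 = -234184/3495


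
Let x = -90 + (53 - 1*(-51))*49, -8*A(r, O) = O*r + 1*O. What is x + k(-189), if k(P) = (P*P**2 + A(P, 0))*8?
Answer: -54005146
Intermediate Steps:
A(r, O) = -O/8 - O*r/8 (A(r, O) = -(O*r + 1*O)/8 = -(O*r + O)/8 = -(O + O*r)/8 = -O/8 - O*r/8)
k(P) = 8*P**3 (k(P) = (P*P**2 - 1/8*0*(1 + P))*8 = (P**3 + 0)*8 = P**3*8 = 8*P**3)
x = 5006 (x = -90 + (53 + 51)*49 = -90 + 104*49 = -90 + 5096 = 5006)
x + k(-189) = 5006 + 8*(-189)**3 = 5006 + 8*(-6751269) = 5006 - 54010152 = -54005146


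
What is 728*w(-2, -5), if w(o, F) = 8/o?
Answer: -2912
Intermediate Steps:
728*w(-2, -5) = 728*(8/(-2)) = 728*(8*(-½)) = 728*(-4) = -2912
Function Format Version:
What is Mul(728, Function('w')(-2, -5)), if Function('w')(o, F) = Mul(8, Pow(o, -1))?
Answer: -2912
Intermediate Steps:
Mul(728, Function('w')(-2, -5)) = Mul(728, Mul(8, Pow(-2, -1))) = Mul(728, Mul(8, Rational(-1, 2))) = Mul(728, -4) = -2912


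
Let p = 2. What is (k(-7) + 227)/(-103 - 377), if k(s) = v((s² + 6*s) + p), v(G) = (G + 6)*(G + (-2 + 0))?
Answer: -83/120 ≈ -0.69167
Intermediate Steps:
v(G) = (-2 + G)*(6 + G) (v(G) = (6 + G)*(G - 2) = (6 + G)*(-2 + G) = (-2 + G)*(6 + G))
k(s) = -4 + (2 + s² + 6*s)² + 4*s² + 24*s (k(s) = -12 + ((s² + 6*s) + 2)² + 4*((s² + 6*s) + 2) = -12 + (2 + s² + 6*s)² + 4*(2 + s² + 6*s) = -12 + (2 + s² + 6*s)² + (8 + 4*s² + 24*s) = -4 + (2 + s² + 6*s)² + 4*s² + 24*s)
(k(-7) + 227)/(-103 - 377) = (-7*(48 + (-7)³ + 12*(-7)² + 44*(-7)) + 227)/(-103 - 377) = (-7*(48 - 343 + 12*49 - 308) + 227)/(-480) = (-7*(48 - 343 + 588 - 308) + 227)*(-1/480) = (-7*(-15) + 227)*(-1/480) = (105 + 227)*(-1/480) = 332*(-1/480) = -83/120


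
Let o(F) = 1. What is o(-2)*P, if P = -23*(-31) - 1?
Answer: 712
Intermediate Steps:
P = 712 (P = 713 - 1 = 712)
o(-2)*P = 1*712 = 712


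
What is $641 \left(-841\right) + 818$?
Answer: $-538263$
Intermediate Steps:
$641 \left(-841\right) + 818 = -539081 + 818 = -538263$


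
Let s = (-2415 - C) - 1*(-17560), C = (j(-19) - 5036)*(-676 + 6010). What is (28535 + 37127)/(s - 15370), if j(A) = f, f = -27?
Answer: 65662/27005817 ≈ 0.0024314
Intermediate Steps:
j(A) = -27
C = -27006042 (C = (-27 - 5036)*(-676 + 6010) = -5063*5334 = -27006042)
s = 27021187 (s = (-2415 - 1*(-27006042)) - 1*(-17560) = (-2415 + 27006042) + 17560 = 27003627 + 17560 = 27021187)
(28535 + 37127)/(s - 15370) = (28535 + 37127)/(27021187 - 15370) = 65662/27005817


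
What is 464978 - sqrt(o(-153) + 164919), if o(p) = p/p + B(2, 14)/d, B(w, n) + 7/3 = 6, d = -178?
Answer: 464978 - sqrt(47027921646)/534 ≈ 4.6457e+5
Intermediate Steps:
B(w, n) = 11/3 (B(w, n) = -7/3 + 6 = 11/3)
o(p) = 523/534 (o(p) = p/p + (11/3)/(-178) = 1 + (11/3)*(-1/178) = 1 - 11/534 = 523/534)
464978 - sqrt(o(-153) + 164919) = 464978 - sqrt(523/534 + 164919) = 464978 - sqrt(88067269/534) = 464978 - sqrt(47027921646)/534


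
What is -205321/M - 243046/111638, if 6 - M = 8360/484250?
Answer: -555025071548497/16171545766 ≈ -34321.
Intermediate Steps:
M = 289714/48425 (M = 6 - 8360/484250 = 6 - 1*836/48425 = 6 - 836/48425 = 289714/48425 ≈ 5.9827)
-205321/M - 243046/111638 = -205321/289714/48425 - 243046/111638 = -205321*48425/289714 - 243046*1/111638 = -9942669425/289714 - 121523/55819 = -555025071548497/16171545766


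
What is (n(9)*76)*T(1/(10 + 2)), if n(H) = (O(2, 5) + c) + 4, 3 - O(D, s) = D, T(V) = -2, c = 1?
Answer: -912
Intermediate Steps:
O(D, s) = 3 - D
n(H) = 6 (n(H) = ((3 - 1*2) + 1) + 4 = ((3 - 2) + 1) + 4 = (1 + 1) + 4 = 2 + 4 = 6)
(n(9)*76)*T(1/(10 + 2)) = (6*76)*(-2) = 456*(-2) = -912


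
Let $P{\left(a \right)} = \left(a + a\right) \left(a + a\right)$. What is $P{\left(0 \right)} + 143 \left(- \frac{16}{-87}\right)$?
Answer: $\frac{2288}{87} \approx 26.299$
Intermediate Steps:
$P{\left(a \right)} = 4 a^{2}$ ($P{\left(a \right)} = 2 a 2 a = 4 a^{2}$)
$P{\left(0 \right)} + 143 \left(- \frac{16}{-87}\right) = 4 \cdot 0^{2} + 143 \left(- \frac{16}{-87}\right) = 4 \cdot 0 + 143 \left(\left(-16\right) \left(- \frac{1}{87}\right)\right) = 0 + 143 \cdot \frac{16}{87} = 0 + \frac{2288}{87} = \frac{2288}{87}$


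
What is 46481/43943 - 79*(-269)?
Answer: 933879174/43943 ≈ 21252.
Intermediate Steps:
46481/43943 - 79*(-269) = 46481*(1/43943) + 21251 = 46481/43943 + 21251 = 933879174/43943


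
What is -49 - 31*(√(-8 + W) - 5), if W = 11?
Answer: 106 - 31*√3 ≈ 52.306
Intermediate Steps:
-49 - 31*(√(-8 + W) - 5) = -49 - 31*(√(-8 + 11) - 5) = -49 - 31*(√3 - 5) = -49 - 31*(-5 + √3) = -49 + (155 - 31*√3) = 106 - 31*√3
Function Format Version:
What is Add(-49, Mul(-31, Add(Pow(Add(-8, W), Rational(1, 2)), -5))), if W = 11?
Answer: Add(106, Mul(-31, Pow(3, Rational(1, 2)))) ≈ 52.306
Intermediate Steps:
Add(-49, Mul(-31, Add(Pow(Add(-8, W), Rational(1, 2)), -5))) = Add(-49, Mul(-31, Add(Pow(Add(-8, 11), Rational(1, 2)), -5))) = Add(-49, Mul(-31, Add(Pow(3, Rational(1, 2)), -5))) = Add(-49, Mul(-31, Add(-5, Pow(3, Rational(1, 2))))) = Add(-49, Add(155, Mul(-31, Pow(3, Rational(1, 2))))) = Add(106, Mul(-31, Pow(3, Rational(1, 2))))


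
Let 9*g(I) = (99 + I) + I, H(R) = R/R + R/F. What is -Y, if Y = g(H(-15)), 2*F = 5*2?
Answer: -95/9 ≈ -10.556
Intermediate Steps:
F = 5 (F = (5*2)/2 = (½)*10 = 5)
H(R) = 1 + R/5 (H(R) = R/R + R/5 = 1 + R*(⅕) = 1 + R/5)
g(I) = 11 + 2*I/9 (g(I) = ((99 + I) + I)/9 = (99 + 2*I)/9 = 11 + 2*I/9)
Y = 95/9 (Y = 11 + 2*(1 + (⅕)*(-15))/9 = 11 + 2*(1 - 3)/9 = 11 + (2/9)*(-2) = 11 - 4/9 = 95/9 ≈ 10.556)
-Y = -1*95/9 = -95/9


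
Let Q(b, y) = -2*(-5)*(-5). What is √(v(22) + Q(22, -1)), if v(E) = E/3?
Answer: 8*I*√6/3 ≈ 6.532*I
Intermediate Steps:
Q(b, y) = -50 (Q(b, y) = 10*(-5) = -50)
v(E) = E/3 (v(E) = E*(⅓) = E/3)
√(v(22) + Q(22, -1)) = √((⅓)*22 - 50) = √(22/3 - 50) = √(-128/3) = 8*I*√6/3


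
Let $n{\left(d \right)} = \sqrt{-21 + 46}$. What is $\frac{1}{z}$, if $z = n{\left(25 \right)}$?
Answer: $\frac{1}{5} \approx 0.2$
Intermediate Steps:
$n{\left(d \right)} = 5$ ($n{\left(d \right)} = \sqrt{25} = 5$)
$z = 5$
$\frac{1}{z} = \frac{1}{5}$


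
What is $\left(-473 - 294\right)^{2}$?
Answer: $588289$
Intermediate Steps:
$\left(-473 - 294\right)^{2} = \left(-767\right)^{2} = 588289$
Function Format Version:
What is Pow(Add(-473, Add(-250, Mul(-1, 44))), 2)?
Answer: 588289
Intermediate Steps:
Pow(Add(-473, Add(-250, Mul(-1, 44))), 2) = Pow(Add(-473, Add(-250, -44)), 2) = Pow(Add(-473, -294), 2) = Pow(-767, 2) = 588289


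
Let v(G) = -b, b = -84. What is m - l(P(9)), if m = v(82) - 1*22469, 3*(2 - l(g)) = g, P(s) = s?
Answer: -22384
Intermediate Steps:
l(g) = 2 - g/3
v(G) = 84 (v(G) = -1*(-84) = 84)
m = -22385 (m = 84 - 1*22469 = 84 - 22469 = -22385)
m - l(P(9)) = -22385 - (2 - 1/3*9) = -22385 - (2 - 3) = -22385 - 1*(-1) = -22385 + 1 = -22384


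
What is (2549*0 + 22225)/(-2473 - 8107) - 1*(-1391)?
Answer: 2938911/2116 ≈ 1388.9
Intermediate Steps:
(2549*0 + 22225)/(-2473 - 8107) - 1*(-1391) = (0 + 22225)/(-10580) + 1391 = 22225*(-1/10580) + 1391 = -4445/2116 + 1391 = 2938911/2116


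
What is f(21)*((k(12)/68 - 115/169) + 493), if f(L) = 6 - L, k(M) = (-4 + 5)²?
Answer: -84868575/11492 ≈ -7385.0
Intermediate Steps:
k(M) = 1 (k(M) = 1² = 1)
f(21)*((k(12)/68 - 115/169) + 493) = (6 - 1*21)*((1/68 - 115/169) + 493) = (6 - 21)*((1*(1/68) - 115*1/169) + 493) = -15*((1/68 - 115/169) + 493) = -15*(-7651/11492 + 493) = -15*5657905/11492 = -84868575/11492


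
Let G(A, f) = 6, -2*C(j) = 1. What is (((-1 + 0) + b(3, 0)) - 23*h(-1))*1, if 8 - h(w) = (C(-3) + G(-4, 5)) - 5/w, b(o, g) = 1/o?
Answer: 341/6 ≈ 56.833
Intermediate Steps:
C(j) = -1/2 (C(j) = -1/2*1 = -1/2)
h(w) = 5/2 + 5/w (h(w) = 8 - ((-1/2 + 6) - 5/w) = 8 - (11/2 - 5/w) = 8 + (-11/2 + 5/w) = 5/2 + 5/w)
(((-1 + 0) + b(3, 0)) - 23*h(-1))*1 = (((-1 + 0) + 1/3) - 23*(5/2 + 5/(-1)))*1 = ((-1 + 1/3) - 23*(5/2 + 5*(-1)))*1 = (-2/3 - 23*(5/2 - 5))*1 = (-2/3 - 23*(-5/2))*1 = (-2/3 + 115/2)*1 = (341/6)*1 = 341/6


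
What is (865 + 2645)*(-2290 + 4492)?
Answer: 7729020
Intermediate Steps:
(865 + 2645)*(-2290 + 4492) = 3510*2202 = 7729020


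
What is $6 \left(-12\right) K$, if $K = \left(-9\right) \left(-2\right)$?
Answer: $-1296$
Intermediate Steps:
$K = 18$
$6 \left(-12\right) K = 6 \left(-12\right) 18 = \left(-72\right) 18 = -1296$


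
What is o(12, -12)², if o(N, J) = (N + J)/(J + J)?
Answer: 0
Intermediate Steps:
o(N, J) = (J + N)/(2*J) (o(N, J) = (J + N)/((2*J)) = (J + N)*(1/(2*J)) = (J + N)/(2*J))
o(12, -12)² = ((½)*(-12 + 12)/(-12))² = ((½)*(-1/12)*0)² = 0² = 0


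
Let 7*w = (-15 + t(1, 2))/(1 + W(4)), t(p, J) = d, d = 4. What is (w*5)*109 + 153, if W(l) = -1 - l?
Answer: 10279/28 ≈ 367.11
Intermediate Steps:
t(p, J) = 4
w = 11/28 (w = ((-15 + 4)/(1 + (-1 - 1*4)))/7 = (-11/(1 + (-1 - 4)))/7 = (-11/(1 - 5))/7 = (-11/(-4))/7 = (-11*(-¼))/7 = (⅐)*(11/4) = 11/28 ≈ 0.39286)
(w*5)*109 + 153 = ((11/28)*5)*109 + 153 = (55/28)*109 + 153 = 5995/28 + 153 = 10279/28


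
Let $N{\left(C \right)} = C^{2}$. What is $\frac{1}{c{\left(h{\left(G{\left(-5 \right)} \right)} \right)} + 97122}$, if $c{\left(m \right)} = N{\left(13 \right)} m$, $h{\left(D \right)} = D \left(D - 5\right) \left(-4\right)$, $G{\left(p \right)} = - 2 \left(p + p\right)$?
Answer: $- \frac{1}{105678} \approx -9.4627 \cdot 10^{-6}$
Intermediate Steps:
$G{\left(p \right)} = - 4 p$ ($G{\left(p \right)} = - 2 \cdot 2 p = - 4 p$)
$h{\left(D \right)} = - 4 D \left(-5 + D\right)$ ($h{\left(D \right)} = D \left(D - 5\right) \left(-4\right) = D \left(-5 + D\right) \left(-4\right) = - 4 D \left(-5 + D\right)$)
$c{\left(m \right)} = 169 m$ ($c{\left(m \right)} = 13^{2} m = 169 m$)
$\frac{1}{c{\left(h{\left(G{\left(-5 \right)} \right)} \right)} + 97122} = \frac{1}{169 \cdot 4 \left(\left(-4\right) \left(-5\right)\right) \left(5 - \left(-4\right) \left(-5\right)\right) + 97122} = \frac{1}{169 \cdot 4 \cdot 20 \left(5 - 20\right) + 97122} = \frac{1}{169 \cdot 4 \cdot 20 \left(-15\right) + 97122} = \frac{1}{169 \left(-1200\right) + 97122} = \frac{1}{-202800 + 97122} = \frac{1}{-105678} = - \frac{1}{105678}$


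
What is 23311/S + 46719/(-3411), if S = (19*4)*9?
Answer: 5284225/259236 ≈ 20.384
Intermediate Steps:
S = 684 (S = 76*9 = 684)
23311/S + 46719/(-3411) = 23311/684 + 46719/(-3411) = 23311*(1/684) + 46719*(-1/3411) = 23311/684 - 5191/379 = 5284225/259236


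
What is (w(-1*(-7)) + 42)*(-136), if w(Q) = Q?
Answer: -6664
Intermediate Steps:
(w(-1*(-7)) + 42)*(-136) = (-1*(-7) + 42)*(-136) = (7 + 42)*(-136) = 49*(-136) = -6664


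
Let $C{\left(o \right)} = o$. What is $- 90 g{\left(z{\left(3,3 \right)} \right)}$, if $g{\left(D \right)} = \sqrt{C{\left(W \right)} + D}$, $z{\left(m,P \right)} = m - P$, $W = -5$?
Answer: $- 90 i \sqrt{5} \approx - 201.25 i$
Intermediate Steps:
$g{\left(D \right)} = \sqrt{-5 + D}$
$- 90 g{\left(z{\left(3,3 \right)} \right)} = - 90 \sqrt{-5 + \left(3 - 3\right)} = - 90 \sqrt{-5 + 0} = - 90 \sqrt{-5} = - 90 i \sqrt{5}$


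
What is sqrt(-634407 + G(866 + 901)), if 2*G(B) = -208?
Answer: I*sqrt(634511) ≈ 796.56*I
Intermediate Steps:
G(B) = -104 (G(B) = (1/2)*(-208) = -104)
sqrt(-634407 + G(866 + 901)) = sqrt(-634407 - 104) = sqrt(-634511) = I*sqrt(634511)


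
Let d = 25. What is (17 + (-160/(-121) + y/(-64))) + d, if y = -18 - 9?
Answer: 338755/7744 ≈ 43.744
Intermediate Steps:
y = -27
(17 + (-160/(-121) + y/(-64))) + d = (17 + (-160/(-121) - 27/(-64))) + 25 = (17 + (-160*(-1/121) - 27*(-1/64))) + 25 = (17 + (160/121 + 27/64)) + 25 = (17 + 13507/7744) + 25 = 145155/7744 + 25 = 338755/7744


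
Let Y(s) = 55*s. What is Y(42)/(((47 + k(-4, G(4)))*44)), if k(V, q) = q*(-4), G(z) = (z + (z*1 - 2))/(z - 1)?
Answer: 35/26 ≈ 1.3462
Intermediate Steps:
G(z) = (-2 + 2*z)/(-1 + z) (G(z) = (z + (z - 2))/(-1 + z) = (z + (-2 + z))/(-1 + z) = (-2 + 2*z)/(-1 + z))
k(V, q) = -4*q
Y(42)/(((47 + k(-4, G(4)))*44)) = (55*42)/(((47 - 4*2)*44)) = 2310/(((47 - 8)*44)) = 2310/((39*44)) = 2310/1716 = 2310*(1/1716) = 35/26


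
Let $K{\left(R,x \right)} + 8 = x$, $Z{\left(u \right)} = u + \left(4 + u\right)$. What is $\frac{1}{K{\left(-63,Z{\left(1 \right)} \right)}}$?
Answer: $- \frac{1}{2} \approx -0.5$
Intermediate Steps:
$Z{\left(u \right)} = 4 + 2 u$
$K{\left(R,x \right)} = -8 + x$
$\frac{1}{K{\left(-63,Z{\left(1 \right)} \right)}} = \frac{1}{-8 + \left(4 + 2 \cdot 1\right)} = \frac{1}{-8 + \left(4 + 2\right)} = \frac{1}{-8 + 6} = \frac{1}{-2} = - \frac{1}{2}$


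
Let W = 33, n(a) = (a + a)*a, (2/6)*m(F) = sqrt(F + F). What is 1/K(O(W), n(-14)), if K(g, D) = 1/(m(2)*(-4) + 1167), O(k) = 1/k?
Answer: 1143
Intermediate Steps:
m(F) = 3*sqrt(2)*sqrt(F) (m(F) = 3*sqrt(F + F) = 3*sqrt(2*F) = 3*(sqrt(2)*sqrt(F)) = 3*sqrt(2)*sqrt(F))
n(a) = 2*a**2 (n(a) = (2*a)*a = 2*a**2)
K(g, D) = 1/1143 (K(g, D) = 1/((3*sqrt(2)*sqrt(2))*(-4) + 1167) = 1/(6*(-4) + 1167) = 1/(-24 + 1167) = 1/1143)
1/K(O(W), n(-14)) = 1/(1/1143) = 1143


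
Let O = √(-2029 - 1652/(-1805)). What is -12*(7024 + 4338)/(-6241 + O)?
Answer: 767957920860/35154278449 + 1295268*I*√18303465/35154278449 ≈ 21.845 + 0.15763*I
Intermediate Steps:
O = I*√18303465/95 (O = √(-2029 - 1652*(-1/1805)) = √(-2029 + 1652/1805) = √(-3660693/1805) = I*√18303465/95 ≈ 45.034*I)
-12*(7024 + 4338)/(-6241 + O) = -12*(7024 + 4338)/(-6241 + I*√18303465/95) = -136344/(-6241 + I*√18303465/95)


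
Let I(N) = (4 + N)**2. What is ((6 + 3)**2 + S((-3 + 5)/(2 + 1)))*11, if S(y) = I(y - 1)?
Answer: 9350/9 ≈ 1038.9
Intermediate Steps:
S(y) = (3 + y)**2 (S(y) = (4 + (y - 1))**2 = (4 + (-1 + y))**2 = (3 + y)**2)
((6 + 3)**2 + S((-3 + 5)/(2 + 1)))*11 = ((6 + 3)**2 + (3 + (-3 + 5)/(2 + 1))**2)*11 = (9**2 + (3 + 2/3)**2)*11 = (81 + (3 + 2*(1/3))**2)*11 = (81 + (3 + 2/3)**2)*11 = (81 + (11/3)**2)*11 = (81 + 121/9)*11 = (850/9)*11 = 9350/9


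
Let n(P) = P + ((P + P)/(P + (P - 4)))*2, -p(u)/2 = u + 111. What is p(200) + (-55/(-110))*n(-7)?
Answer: -11245/18 ≈ -624.72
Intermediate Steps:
p(u) = -222 - 2*u (p(u) = -2*(u + 111) = -2*(111 + u) = -222 - 2*u)
n(P) = P + 4*P/(-4 + 2*P) (n(P) = P + ((2*P)/(P + (-4 + P)))*2 = P + ((2*P)/(-4 + 2*P))*2 = P + (2*P/(-4 + 2*P))*2 = P + 4*P/(-4 + 2*P))
p(200) + (-55/(-110))*n(-7) = (-222 - 2*200) + (-55/(-110))*((-7)²/(-2 - 7)) = (-222 - 400) + (-55*(-1/110))*(49/(-9)) = -622 + (49*(-⅑))/2 = -622 + (½)*(-49/9) = -622 - 49/18 = -11245/18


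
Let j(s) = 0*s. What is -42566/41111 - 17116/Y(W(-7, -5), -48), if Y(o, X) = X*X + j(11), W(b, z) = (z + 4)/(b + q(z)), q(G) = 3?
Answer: -200431985/23679936 ≈ -8.4642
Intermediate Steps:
j(s) = 0
W(b, z) = (4 + z)/(3 + b) (W(b, z) = (z + 4)/(b + 3) = (4 + z)/(3 + b))
Y(o, X) = X**2 (Y(o, X) = X*X + 0 = X**2 + 0 = X**2)
-42566/41111 - 17116/Y(W(-7, -5), -48) = -42566/41111 - 17116/((-48)**2) = -42566*1/41111 - 17116/2304 = -42566/41111 - 17116*1/2304 = -42566/41111 - 4279/576 = -200431985/23679936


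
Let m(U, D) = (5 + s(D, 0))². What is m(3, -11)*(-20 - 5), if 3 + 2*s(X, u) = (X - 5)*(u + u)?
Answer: -1225/4 ≈ -306.25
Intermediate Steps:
s(X, u) = -3/2 + u*(-5 + X) (s(X, u) = -3/2 + ((X - 5)*(u + u))/2 = -3/2 + ((-5 + X)*(2*u))/2 = -3/2 + (2*u*(-5 + X))/2 = -3/2 + u*(-5 + X))
m(U, D) = 49/4 (m(U, D) = (5 + (-3/2 - 5*0 + D*0))² = (5 + (-3/2 + 0 + 0))² = (5 - 3/2)² = (7/2)² = 49/4)
m(3, -11)*(-20 - 5) = 49*(-20 - 5)/4 = (49/4)*(-25) = -1225/4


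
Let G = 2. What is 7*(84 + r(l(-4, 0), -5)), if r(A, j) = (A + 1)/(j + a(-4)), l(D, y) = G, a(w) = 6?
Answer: 609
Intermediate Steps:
l(D, y) = 2
r(A, j) = (1 + A)/(6 + j) (r(A, j) = (A + 1)/(j + 6) = (1 + A)/(6 + j))
7*(84 + r(l(-4, 0), -5)) = 7*(84 + (1 + 2)/(6 - 5)) = 7*(84 + 3/1) = 7*(84 + 1*3) = 7*(84 + 3) = 7*87 = 609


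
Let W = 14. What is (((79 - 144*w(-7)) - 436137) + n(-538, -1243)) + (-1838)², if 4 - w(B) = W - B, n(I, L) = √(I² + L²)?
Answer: 2944634 + √1834493 ≈ 2.9460e+6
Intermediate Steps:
w(B) = -10 + B (w(B) = 4 - (14 - B) = 4 + (-14 + B) = -10 + B)
(((79 - 144*w(-7)) - 436137) + n(-538, -1243)) + (-1838)² = (((79 - 144*(-10 - 7)) - 436137) + √((-538)² + (-1243)²)) + (-1838)² = (((79 - 144*(-17)) - 436137) + √(289444 + 1545049)) + 3378244 = (((79 + 2448) - 436137) + √1834493) + 3378244 = ((2527 - 436137) + √1834493) + 3378244 = (-433610 + √1834493) + 3378244 = 2944634 + √1834493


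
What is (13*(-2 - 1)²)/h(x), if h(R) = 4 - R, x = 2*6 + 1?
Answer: -13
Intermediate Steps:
x = 13 (x = 12 + 1 = 13)
(13*(-2 - 1)²)/h(x) = (13*(-2 - 1)²)/(4 - 1*13) = (13*(-3)²)/(4 - 13) = (13*9)/(-9) = 117*(-⅑) = -13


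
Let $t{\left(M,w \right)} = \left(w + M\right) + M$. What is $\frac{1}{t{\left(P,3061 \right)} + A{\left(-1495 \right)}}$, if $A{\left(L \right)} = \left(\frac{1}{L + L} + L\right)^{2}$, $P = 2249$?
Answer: $\frac{8940100}{20048934158501} \approx 4.4591 \cdot 10^{-7}$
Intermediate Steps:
$t{\left(M,w \right)} = w + 2 M$ ($t{\left(M,w \right)} = \left(M + w\right) + M = w + 2 M$)
$A{\left(L \right)} = \left(L + \frac{1}{2 L}\right)^{2}$ ($A{\left(L \right)} = \left(\frac{1}{2 L} + L\right)^{2} = \left(L + \frac{1}{2 L}\right)^{2}$)
$\frac{1}{t{\left(P,3061 \right)} + A{\left(-1495 \right)}} = \frac{1}{\left(3061 + 2 \cdot 2249\right) + \frac{\left(1 + 2 \left(-1495\right)^{2}\right)^{2}}{4 \cdot 2235025}} = \frac{1}{\left(3061 + 4498\right) + \frac{1}{4} \cdot \frac{1}{2235025} \left(1 + 2 \cdot 2235025\right)^{2}} = \frac{1}{7559 + \frac{1}{4} \cdot \frac{1}{2235025} \left(1 + 4470050\right)^{2}} = \frac{1}{7559 + \frac{1}{4} \cdot \frac{1}{2235025} \cdot 4470051^{2}} = \frac{1}{7559 + \frac{1}{4} \cdot \frac{1}{2235025} \cdot 19981355942601} = \frac{1}{7559 + \frac{19981355942601}{8940100}} = \frac{1}{\frac{20048934158501}{8940100}} = \frac{8940100}{20048934158501}$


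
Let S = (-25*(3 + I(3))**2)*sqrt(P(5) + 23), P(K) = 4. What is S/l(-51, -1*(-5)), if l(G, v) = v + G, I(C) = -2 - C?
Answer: 150*sqrt(3)/23 ≈ 11.296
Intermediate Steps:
l(G, v) = G + v
S = -300*sqrt(3) (S = (-25*(3 + (-2 - 1*3))**2)*sqrt(4 + 23) = (-25*(3 + (-2 - 3))**2)*sqrt(27) = (-25*(3 - 5)**2)*(3*sqrt(3)) = (-25*(-2)**2)*(3*sqrt(3)) = (-25*4)*(3*sqrt(3)) = -300*sqrt(3) ≈ -519.62)
S/l(-51, -1*(-5)) = (-300*sqrt(3))/(-51 - 1*(-5)) = (-300*sqrt(3))/(-51 + 5) = -300*sqrt(3)/(-46) = -300*sqrt(3)*(-1/46) = 150*sqrt(3)/23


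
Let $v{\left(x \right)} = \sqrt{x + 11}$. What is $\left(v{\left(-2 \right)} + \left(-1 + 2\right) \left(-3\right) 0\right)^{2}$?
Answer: $9$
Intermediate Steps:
$v{\left(x \right)} = \sqrt{11 + x}$
$\left(v{\left(-2 \right)} + \left(-1 + 2\right) \left(-3\right) 0\right)^{2} = \left(\sqrt{11 - 2} + \left(-1 + 2\right) \left(-3\right) 0\right)^{2} = \left(\sqrt{9} + 1 \left(-3\right) 0\right)^{2} = \left(3 - 0\right)^{2} = \left(3 + 0\right)^{2} = 3^{2} = 9$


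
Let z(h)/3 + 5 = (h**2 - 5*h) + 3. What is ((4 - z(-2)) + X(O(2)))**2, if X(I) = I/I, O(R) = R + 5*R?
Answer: 961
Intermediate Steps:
z(h) = -6 - 15*h + 3*h**2 (z(h) = -15 + 3*((h**2 - 5*h) + 3) = -15 + 3*(3 + h**2 - 5*h) = -15 + (9 - 15*h + 3*h**2) = -6 - 15*h + 3*h**2)
O(R) = 6*R
X(I) = 1
((4 - z(-2)) + X(O(2)))**2 = ((4 - (-6 - 15*(-2) + 3*(-2)**2)) + 1)**2 = ((4 - (-6 + 30 + 3*4)) + 1)**2 = ((4 - (-6 + 30 + 12)) + 1)**2 = ((4 - 1*36) + 1)**2 = ((4 - 36) + 1)**2 = (-32 + 1)**2 = (-31)**2 = 961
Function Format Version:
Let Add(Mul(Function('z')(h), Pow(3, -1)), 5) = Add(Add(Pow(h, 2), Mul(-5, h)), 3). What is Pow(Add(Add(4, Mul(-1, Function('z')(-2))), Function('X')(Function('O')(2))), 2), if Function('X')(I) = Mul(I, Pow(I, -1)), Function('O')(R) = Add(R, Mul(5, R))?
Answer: 961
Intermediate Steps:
Function('z')(h) = Add(-6, Mul(-15, h), Mul(3, Pow(h, 2))) (Function('z')(h) = Add(-15, Mul(3, Add(Add(Pow(h, 2), Mul(-5, h)), 3))) = Add(-15, Mul(3, Add(3, Pow(h, 2), Mul(-5, h)))) = Add(-15, Add(9, Mul(-15, h), Mul(3, Pow(h, 2)))) = Add(-6, Mul(-15, h), Mul(3, Pow(h, 2))))
Function('O')(R) = Mul(6, R)
Function('X')(I) = 1
Pow(Add(Add(4, Mul(-1, Function('z')(-2))), Function('X')(Function('O')(2))), 2) = Pow(Add(Add(4, Mul(-1, Add(-6, Mul(-15, -2), Mul(3, Pow(-2, 2))))), 1), 2) = Pow(Add(Add(4, Mul(-1, Add(-6, 30, Mul(3, 4)))), 1), 2) = Pow(Add(Add(4, Mul(-1, Add(-6, 30, 12))), 1), 2) = Pow(Add(Add(4, Mul(-1, 36)), 1), 2) = Pow(Add(Add(4, -36), 1), 2) = Pow(Add(-32, 1), 2) = Pow(-31, 2) = 961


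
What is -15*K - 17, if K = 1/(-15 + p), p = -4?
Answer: -308/19 ≈ -16.211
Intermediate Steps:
K = -1/19 (K = 1/(-15 - 4) = 1/(-19) = -1/19 ≈ -0.052632)
-15*K - 17 = -15*(-1/19) - 17 = 15/19 - 17 = -308/19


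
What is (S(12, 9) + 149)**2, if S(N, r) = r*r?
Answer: 52900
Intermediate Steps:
S(N, r) = r**2
(S(12, 9) + 149)**2 = (9**2 + 149)**2 = (81 + 149)**2 = 230**2 = 52900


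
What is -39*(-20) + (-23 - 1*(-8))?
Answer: 765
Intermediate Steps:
-39*(-20) + (-23 - 1*(-8)) = 780 + (-23 + 8) = 780 - 15 = 765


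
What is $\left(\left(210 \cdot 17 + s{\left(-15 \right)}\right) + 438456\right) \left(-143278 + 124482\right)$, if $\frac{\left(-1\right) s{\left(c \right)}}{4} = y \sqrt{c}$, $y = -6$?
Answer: $-8308320696 - 451104 i \sqrt{15} \approx -8.3083 \cdot 10^{9} - 1.7471 \cdot 10^{6} i$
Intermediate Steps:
$s{\left(c \right)} = 24 \sqrt{c}$ ($s{\left(c \right)} = - 4 \left(- 6 \sqrt{c}\right) = 24 \sqrt{c}$)
$\left(\left(210 \cdot 17 + s{\left(-15 \right)}\right) + 438456\right) \left(-143278 + 124482\right) = \left(\left(210 \cdot 17 + 24 \sqrt{-15}\right) + 438456\right) \left(-143278 + 124482\right) = \left(\left(3570 + 24 i \sqrt{15}\right) + 438456\right) \left(-18796\right) = \left(442026 + 24 i \sqrt{15}\right) \left(-18796\right) = -8308320696 - 451104 i \sqrt{15}$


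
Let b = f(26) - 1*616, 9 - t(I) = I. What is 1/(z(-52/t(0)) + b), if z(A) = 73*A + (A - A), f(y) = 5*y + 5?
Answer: -9/8125 ≈ -0.0011077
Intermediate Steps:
f(y) = 5 + 5*y
t(I) = 9 - I
z(A) = 73*A (z(A) = 73*A + 0 = 73*A)
b = -481 (b = (5 + 5*26) - 1*616 = (5 + 130) - 616 = 135 - 616 = -481)
1/(z(-52/t(0)) + b) = 1/(73*(-52/(9 - 1*0)) - 481) = 1/(73*(-52/(9 + 0)) - 481) = 1/(73*(-52/9) - 481) = 1/(-3796/9 - 481) = 1/(-8125/9) = -9/8125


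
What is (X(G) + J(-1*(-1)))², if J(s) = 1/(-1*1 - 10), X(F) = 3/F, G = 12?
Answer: 49/1936 ≈ 0.025310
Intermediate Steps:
J(s) = -1/11 (J(s) = 1/(-1 - 10) = 1/(-11) = -1/11)
(X(G) + J(-1*(-1)))² = (3/12 - 1/11)² = (3*(1/12) - 1/11)² = (¼ - 1/11)² = (7/44)² = 49/1936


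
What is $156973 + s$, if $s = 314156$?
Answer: $471129$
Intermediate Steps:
$156973 + s = 156973 + 314156 = 471129$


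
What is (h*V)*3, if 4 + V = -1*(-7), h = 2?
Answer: 18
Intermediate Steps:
V = 3 (V = -4 - 1*(-7) = -4 + 7 = 3)
(h*V)*3 = (2*3)*3 = 6*3 = 18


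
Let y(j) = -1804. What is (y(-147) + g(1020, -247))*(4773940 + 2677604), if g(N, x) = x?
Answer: -15283116744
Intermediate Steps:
(y(-147) + g(1020, -247))*(4773940 + 2677604) = (-1804 - 247)*(4773940 + 2677604) = -2051*7451544 = -15283116744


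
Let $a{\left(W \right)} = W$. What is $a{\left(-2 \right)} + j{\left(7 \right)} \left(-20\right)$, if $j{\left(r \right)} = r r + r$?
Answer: $-1122$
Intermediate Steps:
$j{\left(r \right)} = r + r^{2}$ ($j{\left(r \right)} = r^{2} + r = r + r^{2}$)
$a{\left(-2 \right)} + j{\left(7 \right)} \left(-20\right) = -2 + 7 \left(1 + 7\right) \left(-20\right) = -2 + 7 \cdot 8 \left(-20\right) = -2 + 56 \left(-20\right) = -2 - 1120 = -1122$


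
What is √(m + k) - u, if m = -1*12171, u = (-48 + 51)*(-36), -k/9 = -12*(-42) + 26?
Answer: 108 + I*√16941 ≈ 108.0 + 130.16*I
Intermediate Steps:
k = -4770 (k = -9*(-12*(-42) + 26) = -9*(504 + 26) = -9*530 = -4770)
u = -108 (u = 3*(-36) = -108)
m = -12171
√(m + k) - u = √(-12171 - 4770) - 1*(-108) = √(-16941) + 108 = I*√16941 + 108 = 108 + I*√16941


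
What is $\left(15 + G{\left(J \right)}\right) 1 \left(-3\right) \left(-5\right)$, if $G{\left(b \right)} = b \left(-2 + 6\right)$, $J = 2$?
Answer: $345$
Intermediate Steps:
$G{\left(b \right)} = 4 b$ ($G{\left(b \right)} = b 4 = 4 b$)
$\left(15 + G{\left(J \right)}\right) 1 \left(-3\right) \left(-5\right) = \left(15 + 4 \cdot 2\right) 1 \left(-3\right) \left(-5\right) = \left(15 + 8\right) \left(\left(-3\right) \left(-5\right)\right) = 23 \cdot 15 = 345$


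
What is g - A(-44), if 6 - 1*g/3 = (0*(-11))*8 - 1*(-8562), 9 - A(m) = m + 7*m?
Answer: -26029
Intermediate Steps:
A(m) = 9 - 8*m (A(m) = 9 - (m + 7*m) = 9 - 8*m)
g = -25668 (g = 18 - 3*((0*(-11))*8 - 1*(-8562)) = 18 - 3*(0*8 + 8562) = 18 - 3*(0 + 8562) = 18 - 3*8562 = 18 - 25686 = -25668)
g - A(-44) = -25668 - (9 - 8*(-44)) = -25668 - (9 + 352) = -25668 - 1*361 = -25668 - 361 = -26029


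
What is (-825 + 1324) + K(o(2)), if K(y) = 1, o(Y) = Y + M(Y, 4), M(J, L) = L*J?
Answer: 500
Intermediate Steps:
M(J, L) = J*L
o(Y) = 5*Y (o(Y) = Y + Y*4 = Y + 4*Y = 5*Y)
(-825 + 1324) + K(o(2)) = (-825 + 1324) + 1 = 499 + 1 = 500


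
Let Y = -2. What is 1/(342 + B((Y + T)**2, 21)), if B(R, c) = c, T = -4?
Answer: 1/363 ≈ 0.0027548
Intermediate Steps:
1/(342 + B((Y + T)**2, 21)) = 1/(342 + 21) = 1/363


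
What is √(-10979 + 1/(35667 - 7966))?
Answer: 3*I*√936076125542/27701 ≈ 104.78*I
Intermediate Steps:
√(-10979 + 1/(35667 - 7966)) = √(-10979 + 1/27701) = √(-304129278/27701) = 3*I*√936076125542/27701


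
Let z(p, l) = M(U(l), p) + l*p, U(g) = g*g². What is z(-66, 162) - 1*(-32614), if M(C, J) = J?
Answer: 21856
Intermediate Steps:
U(g) = g³
z(p, l) = p + l*p
z(-66, 162) - 1*(-32614) = -66*(1 + 162) - 1*(-32614) = -66*163 + 32614 = -10758 + 32614 = 21856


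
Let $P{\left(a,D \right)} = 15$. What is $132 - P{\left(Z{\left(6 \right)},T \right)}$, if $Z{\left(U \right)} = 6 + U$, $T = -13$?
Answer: $117$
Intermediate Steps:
$132 - P{\left(Z{\left(6 \right)},T \right)} = 132 - 15 = 117$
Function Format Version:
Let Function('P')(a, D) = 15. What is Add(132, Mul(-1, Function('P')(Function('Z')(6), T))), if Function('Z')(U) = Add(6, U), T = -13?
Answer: 117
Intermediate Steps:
Add(132, Mul(-1, Function('P')(Function('Z')(6), T))) = Add(132, Mul(-1, 15)) = Add(132, -15) = 117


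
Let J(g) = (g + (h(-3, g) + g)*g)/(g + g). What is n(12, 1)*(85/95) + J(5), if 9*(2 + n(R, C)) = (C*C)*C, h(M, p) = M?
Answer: -65/342 ≈ -0.19006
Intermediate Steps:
n(R, C) = -2 + C³/9 (n(R, C) = -2 + ((C*C)*C)/9 = -2 + (C²*C)/9 = -2 + C³/9)
J(g) = (g + g*(-3 + g))/(2*g) (J(g) = (g + (-3 + g)*g)/(g + g) = (g + g*(-3 + g))/((2*g)) = (g + g*(-3 + g))*(1/(2*g)) = (g + g*(-3 + g))/(2*g))
n(12, 1)*(85/95) + J(5) = (-2 + (⅑)*1³)*(85/95) + (-1 + (½)*5) = (-2 + (⅑)*1)*(85*(1/95)) + (-1 + 5/2) = (-2 + ⅑)*(17/19) + 3/2 = -17/9*17/19 + 3/2 = -289/171 + 3/2 = -65/342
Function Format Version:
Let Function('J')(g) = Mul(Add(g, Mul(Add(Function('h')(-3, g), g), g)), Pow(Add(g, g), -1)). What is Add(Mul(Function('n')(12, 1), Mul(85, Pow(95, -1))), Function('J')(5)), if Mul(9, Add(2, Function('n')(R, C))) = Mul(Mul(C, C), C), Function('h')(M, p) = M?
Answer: Rational(-65, 342) ≈ -0.19006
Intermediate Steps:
Function('n')(R, C) = Add(-2, Mul(Rational(1, 9), Pow(C, 3))) (Function('n')(R, C) = Add(-2, Mul(Rational(1, 9), Mul(Mul(C, C), C))) = Add(-2, Mul(Rational(1, 9), Mul(Pow(C, 2), C))) = Add(-2, Mul(Rational(1, 9), Pow(C, 3))))
Function('J')(g) = Mul(Rational(1, 2), Pow(g, -1), Add(g, Mul(g, Add(-3, g)))) (Function('J')(g) = Mul(Add(g, Mul(Add(-3, g), g)), Pow(Add(g, g), -1)) = Mul(Add(g, Mul(g, Add(-3, g))), Pow(Mul(2, g), -1)) = Mul(Add(g, Mul(g, Add(-3, g))), Mul(Rational(1, 2), Pow(g, -1))) = Mul(Rational(1, 2), Pow(g, -1), Add(g, Mul(g, Add(-3, g)))))
Add(Mul(Function('n')(12, 1), Mul(85, Pow(95, -1))), Function('J')(5)) = Add(Mul(Add(-2, Mul(Rational(1, 9), Pow(1, 3))), Mul(85, Pow(95, -1))), Add(-1, Mul(Rational(1, 2), 5))) = Add(Mul(Add(-2, Mul(Rational(1, 9), 1)), Mul(85, Rational(1, 95))), Add(-1, Rational(5, 2))) = Add(Mul(Add(-2, Rational(1, 9)), Rational(17, 19)), Rational(3, 2)) = Add(Mul(Rational(-17, 9), Rational(17, 19)), Rational(3, 2)) = Add(Rational(-289, 171), Rational(3, 2)) = Rational(-65, 342)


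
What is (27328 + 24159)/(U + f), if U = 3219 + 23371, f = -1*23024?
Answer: 51487/3566 ≈ 14.438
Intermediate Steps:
f = -23024
U = 26590
(27328 + 24159)/(U + f) = (27328 + 24159)/(26590 - 23024) = 51487/3566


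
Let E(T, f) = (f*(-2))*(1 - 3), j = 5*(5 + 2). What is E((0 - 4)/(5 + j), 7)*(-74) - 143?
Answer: -2215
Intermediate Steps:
j = 35 (j = 5*7 = 35)
E(T, f) = 4*f (E(T, f) = -2*f*(-2) = 4*f)
E((0 - 4)/(5 + j), 7)*(-74) - 143 = (4*7)*(-74) - 143 = 28*(-74) - 143 = -2072 - 143 = -2215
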